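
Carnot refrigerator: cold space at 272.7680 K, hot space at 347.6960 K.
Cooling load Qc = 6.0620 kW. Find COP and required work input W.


COP = 272.7680 / 74.9280 = 3.6404
W = 6.0620 / 3.6404 = 1.6652 kW

COP = 3.6404, W = 1.6652 kW


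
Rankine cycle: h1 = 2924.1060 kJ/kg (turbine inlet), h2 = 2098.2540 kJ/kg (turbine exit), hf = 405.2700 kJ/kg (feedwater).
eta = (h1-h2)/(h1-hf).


W = 825.8520 kJ/kg
Q_in = 2518.8360 kJ/kg
eta = 0.3279 = 32.7870%

eta = 32.7870%


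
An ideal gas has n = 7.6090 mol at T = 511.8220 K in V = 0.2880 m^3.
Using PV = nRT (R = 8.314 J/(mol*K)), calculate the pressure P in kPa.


P = nRT/V = 7.6090 * 8.314 * 511.8220 / 0.2880
= 32378.4872 / 0.2880 = 112425.3028 Pa = 112.4253 kPa

112.4253 kPa


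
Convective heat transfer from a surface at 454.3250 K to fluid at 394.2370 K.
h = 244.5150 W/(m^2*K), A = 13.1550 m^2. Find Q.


dT = 60.0880 K
Q = 244.5150 * 13.1550 * 60.0880 = 193278.7498 W

193278.7498 W


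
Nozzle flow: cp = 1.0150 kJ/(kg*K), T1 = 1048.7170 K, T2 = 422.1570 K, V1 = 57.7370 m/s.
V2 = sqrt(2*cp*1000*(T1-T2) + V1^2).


dT = 626.5600 K
2*cp*1000*dT = 1271916.8000
V1^2 = 3333.5612
V2 = sqrt(1275250.3612) = 1129.2698 m/s

1129.2698 m/s


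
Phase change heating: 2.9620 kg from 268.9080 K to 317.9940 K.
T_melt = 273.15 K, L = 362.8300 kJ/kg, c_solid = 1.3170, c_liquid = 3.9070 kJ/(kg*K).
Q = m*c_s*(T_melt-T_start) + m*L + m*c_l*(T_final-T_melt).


Q1 (sensible, solid) = 2.9620 * 1.3170 * 4.2420 = 16.5478 kJ
Q2 (latent) = 2.9620 * 362.8300 = 1074.7025 kJ
Q3 (sensible, liquid) = 2.9620 * 3.9070 * 44.8440 = 518.9587 kJ
Q_total = 1610.2090 kJ

1610.2090 kJ


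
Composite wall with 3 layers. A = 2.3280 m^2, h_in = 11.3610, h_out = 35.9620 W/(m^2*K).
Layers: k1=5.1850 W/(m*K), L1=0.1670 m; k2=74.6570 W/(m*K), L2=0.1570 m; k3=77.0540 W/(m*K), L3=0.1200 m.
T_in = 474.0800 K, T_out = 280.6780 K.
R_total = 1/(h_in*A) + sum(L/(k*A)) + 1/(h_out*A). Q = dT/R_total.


R_conv_in = 1/(11.3610*2.3280) = 0.0378
R_1 = 0.1670/(5.1850*2.3280) = 0.0138
R_2 = 0.1570/(74.6570*2.3280) = 0.0009
R_3 = 0.1200/(77.0540*2.3280) = 0.0007
R_conv_out = 1/(35.9620*2.3280) = 0.0119
R_total = 0.0652 K/W
Q = 193.4020 / 0.0652 = 2968.0376 W

R_total = 0.0652 K/W, Q = 2968.0376 W


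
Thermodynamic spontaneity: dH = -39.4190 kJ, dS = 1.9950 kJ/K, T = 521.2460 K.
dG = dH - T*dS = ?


T*dS = 521.2460 * 1.9950 = 1039.8858 kJ
dG = -39.4190 - 1039.8858 = -1079.3048 kJ (spontaneous)

dG = -1079.3048 kJ, spontaneous


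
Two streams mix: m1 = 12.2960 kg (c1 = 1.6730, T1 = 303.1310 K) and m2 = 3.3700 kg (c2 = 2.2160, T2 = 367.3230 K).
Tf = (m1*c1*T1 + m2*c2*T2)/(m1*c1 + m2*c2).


num = 8978.9096
den = 28.0391
Tf = 320.2278 K

320.2278 K


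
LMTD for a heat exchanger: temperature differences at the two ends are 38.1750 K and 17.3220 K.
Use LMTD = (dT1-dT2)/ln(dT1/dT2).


dT1/dT2 = 2.2038
ln(dT1/dT2) = 0.7902
LMTD = 20.8530 / 0.7902 = 26.3894 K

26.3894 K


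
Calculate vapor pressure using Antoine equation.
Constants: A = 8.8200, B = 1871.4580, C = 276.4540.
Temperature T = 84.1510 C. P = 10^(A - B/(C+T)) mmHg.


C+T = 360.6050
B/(C+T) = 5.1898
log10(P) = 8.8200 - 5.1898 = 3.6302
P = 10^3.6302 = 4268.0280 mmHg

4268.0280 mmHg


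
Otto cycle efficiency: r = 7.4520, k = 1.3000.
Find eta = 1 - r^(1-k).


r^(k-1) = 1.8268
eta = 1 - 1/1.8268 = 0.4526 = 45.2583%

45.2583%


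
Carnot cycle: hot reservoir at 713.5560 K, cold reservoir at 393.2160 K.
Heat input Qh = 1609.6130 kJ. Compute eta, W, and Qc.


eta = 1 - 393.2160/713.5560 = 0.4489
W = 0.4489 * 1609.6130 = 722.6110 kJ
Qc = 1609.6130 - 722.6110 = 887.0020 kJ

eta = 44.8935%, W = 722.6110 kJ, Qc = 887.0020 kJ


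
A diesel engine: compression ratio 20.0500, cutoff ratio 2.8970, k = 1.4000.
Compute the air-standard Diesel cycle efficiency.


r^(k-1) = 3.3178
rc^k = 4.4333
eta = 0.6104 = 61.0353%

61.0353%


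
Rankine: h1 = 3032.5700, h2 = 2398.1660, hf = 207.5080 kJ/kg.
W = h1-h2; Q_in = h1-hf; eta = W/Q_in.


W = 634.4040 kJ/kg
Q_in = 2825.0620 kJ/kg
eta = 0.2246 = 22.4563%

eta = 22.4563%


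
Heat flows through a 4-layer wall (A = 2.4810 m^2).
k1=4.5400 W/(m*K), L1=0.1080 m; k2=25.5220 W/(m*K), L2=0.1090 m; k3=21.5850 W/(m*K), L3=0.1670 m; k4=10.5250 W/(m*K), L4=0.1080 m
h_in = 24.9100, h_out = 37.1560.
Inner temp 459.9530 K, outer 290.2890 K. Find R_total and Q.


R_conv_in = 1/(24.9100*2.4810) = 0.0162
R_1 = 0.1080/(4.5400*2.4810) = 0.0096
R_2 = 0.1090/(25.5220*2.4810) = 0.0017
R_3 = 0.1670/(21.5850*2.4810) = 0.0031
R_4 = 0.1080/(10.5250*2.4810) = 0.0041
R_conv_out = 1/(37.1560*2.4810) = 0.0108
R_total = 0.0456 K/W
Q = 169.6640 / 0.0456 = 3721.2944 W

R_total = 0.0456 K/W, Q = 3721.2944 W


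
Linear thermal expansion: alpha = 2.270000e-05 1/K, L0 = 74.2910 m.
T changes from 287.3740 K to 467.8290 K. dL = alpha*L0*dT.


dT = 180.4550 K
dL = 2.270000e-05 * 74.2910 * 180.4550 = 0.304320 m
L_final = 74.595320 m

dL = 0.304320 m


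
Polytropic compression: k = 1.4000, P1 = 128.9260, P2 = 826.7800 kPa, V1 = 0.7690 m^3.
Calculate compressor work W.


(k-1)/k = 0.2857
(P2/P1)^exp = 1.7005
W = 3.5000 * 128.9260 * 0.7690 * (1.7005 - 1) = 243.0887 kJ

243.0887 kJ


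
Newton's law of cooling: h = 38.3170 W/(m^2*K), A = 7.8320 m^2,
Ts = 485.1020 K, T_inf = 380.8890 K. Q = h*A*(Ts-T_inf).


dT = 104.2130 K
Q = 38.3170 * 7.8320 * 104.2130 = 31274.1904 W

31274.1904 W


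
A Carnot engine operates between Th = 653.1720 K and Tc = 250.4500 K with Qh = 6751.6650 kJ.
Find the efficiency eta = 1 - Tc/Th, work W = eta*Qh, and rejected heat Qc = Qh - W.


eta = 1 - 250.4500/653.1720 = 0.6166
W = 0.6166 * 6751.6650 = 4162.8301 kJ
Qc = 6751.6650 - 4162.8301 = 2588.8349 kJ

eta = 61.6563%, W = 4162.8301 kJ, Qc = 2588.8349 kJ


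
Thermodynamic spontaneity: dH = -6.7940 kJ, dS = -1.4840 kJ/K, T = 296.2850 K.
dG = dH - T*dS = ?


T*dS = 296.2850 * -1.4840 = -439.6869 kJ
dG = -6.7940 + 439.6869 = 432.8929 kJ (non-spontaneous)

dG = 432.8929 kJ, non-spontaneous


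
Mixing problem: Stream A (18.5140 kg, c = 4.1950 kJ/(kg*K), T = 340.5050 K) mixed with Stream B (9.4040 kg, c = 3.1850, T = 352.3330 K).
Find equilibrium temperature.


num = 36998.7261
den = 107.6180
Tf = 343.7969 K

343.7969 K


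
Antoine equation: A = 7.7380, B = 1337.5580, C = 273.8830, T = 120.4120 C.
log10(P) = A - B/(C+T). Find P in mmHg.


C+T = 394.2950
B/(C+T) = 3.3923
log10(P) = 7.7380 - 3.3923 = 4.3457
P = 10^4.3457 = 22167.8025 mmHg

22167.8025 mmHg


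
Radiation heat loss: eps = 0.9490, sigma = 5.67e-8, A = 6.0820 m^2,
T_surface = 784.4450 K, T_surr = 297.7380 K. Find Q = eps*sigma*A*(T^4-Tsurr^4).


T^4 = 3.7866e+11
Tsurr^4 = 7.8585e+09
Q = 0.9490 * 5.67e-8 * 6.0820 * 3.7080e+11 = 121349.4473 W

121349.4473 W


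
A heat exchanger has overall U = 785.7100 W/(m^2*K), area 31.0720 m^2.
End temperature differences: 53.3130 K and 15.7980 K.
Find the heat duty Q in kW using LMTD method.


LMTD = 30.8436 K
Q = 785.7100 * 31.0720 * 30.8436 = 753003.2595 W = 753.0033 kW

753.0033 kW


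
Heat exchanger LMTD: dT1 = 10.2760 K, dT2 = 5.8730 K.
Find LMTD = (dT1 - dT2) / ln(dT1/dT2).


dT1/dT2 = 1.7497
ln(dT1/dT2) = 0.5594
LMTD = 4.4030 / 0.5594 = 7.8703 K

7.8703 K


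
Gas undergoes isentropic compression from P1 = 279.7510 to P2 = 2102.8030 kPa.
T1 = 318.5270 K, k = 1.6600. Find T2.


(k-1)/k = 0.3976
(P2/P1)^exp = 2.2300
T2 = 318.5270 * 2.2300 = 710.3070 K

710.3070 K


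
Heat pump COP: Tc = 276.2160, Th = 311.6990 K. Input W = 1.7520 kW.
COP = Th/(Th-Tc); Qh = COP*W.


COP = 311.6990 / 35.4830 = 8.7845
Qh = 8.7845 * 1.7520 = 15.3904 kW

COP = 8.7845, Qh = 15.3904 kW


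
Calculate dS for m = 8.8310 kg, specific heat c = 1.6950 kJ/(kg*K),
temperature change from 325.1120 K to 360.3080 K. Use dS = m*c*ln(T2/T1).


T2/T1 = 1.1083
ln(T2/T1) = 0.1028
dS = 8.8310 * 1.6950 * 0.1028 = 1.5386 kJ/K

1.5386 kJ/K


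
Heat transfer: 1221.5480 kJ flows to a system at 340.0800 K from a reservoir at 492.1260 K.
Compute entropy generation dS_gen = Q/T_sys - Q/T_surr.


dS_sys = 1221.5480/340.0800 = 3.5919 kJ/K
dS_surr = -1221.5480/492.1260 = -2.4822 kJ/K
dS_gen = 3.5919 - 2.4822 = 1.1098 kJ/K (irreversible)

dS_gen = 1.1098 kJ/K, irreversible


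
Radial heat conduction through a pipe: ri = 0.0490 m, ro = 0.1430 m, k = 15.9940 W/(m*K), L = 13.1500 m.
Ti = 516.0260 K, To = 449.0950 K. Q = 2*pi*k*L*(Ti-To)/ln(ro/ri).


dT = 66.9310 K
ln(ro/ri) = 1.0710
Q = 2*pi*15.9940*13.1500*66.9310 / 1.0710 = 82583.0064 W

82583.0064 W


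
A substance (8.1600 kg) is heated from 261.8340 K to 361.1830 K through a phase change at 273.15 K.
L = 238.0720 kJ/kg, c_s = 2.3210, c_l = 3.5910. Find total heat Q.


Q1 (sensible, solid) = 8.1600 * 2.3210 * 11.3160 = 214.3178 kJ
Q2 (latent) = 8.1600 * 238.0720 = 1942.6675 kJ
Q3 (sensible, liquid) = 8.1600 * 3.5910 * 88.0330 = 2579.5923 kJ
Q_total = 4736.5776 kJ

4736.5776 kJ


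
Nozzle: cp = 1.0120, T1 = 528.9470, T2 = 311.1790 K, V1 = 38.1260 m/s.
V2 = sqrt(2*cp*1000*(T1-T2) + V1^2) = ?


dT = 217.7680 K
2*cp*1000*dT = 440762.4320
V1^2 = 1453.5919
V2 = sqrt(442216.0239) = 664.9933 m/s

664.9933 m/s


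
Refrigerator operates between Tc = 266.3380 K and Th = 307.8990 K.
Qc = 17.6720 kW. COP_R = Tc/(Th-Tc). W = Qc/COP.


COP = 266.3380 / 41.5610 = 6.4084
W = 17.6720 / 6.4084 = 2.7576 kW

COP = 6.4084, W = 2.7576 kW


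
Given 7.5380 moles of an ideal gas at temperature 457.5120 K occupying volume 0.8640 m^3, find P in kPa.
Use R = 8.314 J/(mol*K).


P = nRT/V = 7.5380 * 8.314 * 457.5120 / 0.8640
= 28672.7034 / 0.8640 = 33185.9994 Pa = 33.1860 kPa

33.1860 kPa


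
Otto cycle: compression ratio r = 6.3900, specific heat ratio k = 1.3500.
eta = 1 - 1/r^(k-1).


r^(k-1) = 1.9139
eta = 1 - 1/1.9139 = 0.4775 = 47.7514%

47.7514%


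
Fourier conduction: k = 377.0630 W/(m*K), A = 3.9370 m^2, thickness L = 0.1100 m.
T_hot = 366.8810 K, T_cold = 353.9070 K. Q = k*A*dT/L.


dT = 12.9740 K
Q = 377.0630 * 3.9370 * 12.9740 / 0.1100 = 175089.6771 W

175089.6771 W


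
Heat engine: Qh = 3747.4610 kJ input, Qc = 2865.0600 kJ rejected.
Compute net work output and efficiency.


W = 3747.4610 - 2865.0600 = 882.4010 kJ
eta = 882.4010 / 3747.4610 = 0.2355 = 23.5466%

W = 882.4010 kJ, eta = 23.5466%


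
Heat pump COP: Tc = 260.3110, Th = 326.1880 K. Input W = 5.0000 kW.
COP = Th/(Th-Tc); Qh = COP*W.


COP = 326.1880 / 65.8770 = 4.9515
Qh = 4.9515 * 5.0000 = 24.7574 kW

COP = 4.9515, Qh = 24.7574 kW


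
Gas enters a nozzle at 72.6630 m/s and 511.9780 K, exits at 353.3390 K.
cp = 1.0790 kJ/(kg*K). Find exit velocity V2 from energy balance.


dT = 158.6390 K
2*cp*1000*dT = 342342.9620
V1^2 = 5279.9116
V2 = sqrt(347622.8736) = 589.5955 m/s

589.5955 m/s


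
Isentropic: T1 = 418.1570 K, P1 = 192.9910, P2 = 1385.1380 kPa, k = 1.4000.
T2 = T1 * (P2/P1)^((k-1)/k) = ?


(k-1)/k = 0.2857
(P2/P1)^exp = 1.7561
T2 = 418.1570 * 1.7561 = 734.3418 K

734.3418 K


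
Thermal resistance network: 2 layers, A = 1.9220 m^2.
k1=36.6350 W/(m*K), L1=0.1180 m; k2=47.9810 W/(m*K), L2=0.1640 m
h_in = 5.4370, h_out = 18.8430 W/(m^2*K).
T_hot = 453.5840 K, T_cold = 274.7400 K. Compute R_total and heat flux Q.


R_conv_in = 1/(5.4370*1.9220) = 0.0957
R_1 = 0.1180/(36.6350*1.9220) = 0.0017
R_2 = 0.1640/(47.9810*1.9220) = 0.0018
R_conv_out = 1/(18.8430*1.9220) = 0.0276
R_total = 0.1268 K/W
Q = 178.8440 / 0.1268 = 1410.8790 W

R_total = 0.1268 K/W, Q = 1410.8790 W


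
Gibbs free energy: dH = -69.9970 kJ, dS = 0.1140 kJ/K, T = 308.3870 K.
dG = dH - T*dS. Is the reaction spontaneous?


T*dS = 308.3870 * 0.1140 = 35.1561 kJ
dG = -69.9970 - 35.1561 = -105.1531 kJ (spontaneous)

dG = -105.1531 kJ, spontaneous


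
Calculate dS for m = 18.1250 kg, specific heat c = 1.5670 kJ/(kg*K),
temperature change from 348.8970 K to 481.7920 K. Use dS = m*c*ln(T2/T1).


T2/T1 = 1.3809
ln(T2/T1) = 0.3227
dS = 18.1250 * 1.5670 * 0.3227 = 9.1663 kJ/K

9.1663 kJ/K


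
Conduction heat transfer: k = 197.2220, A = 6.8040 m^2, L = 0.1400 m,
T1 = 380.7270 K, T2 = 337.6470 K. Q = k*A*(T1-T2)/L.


dT = 43.0800 K
Q = 197.2220 * 6.8040 * 43.0800 / 0.1400 = 412921.3347 W

412921.3347 W


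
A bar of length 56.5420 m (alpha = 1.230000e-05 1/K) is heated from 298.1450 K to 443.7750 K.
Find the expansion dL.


dT = 145.6300 K
dL = 1.230000e-05 * 56.5420 * 145.6300 = 0.101281 m
L_final = 56.643281 m

dL = 0.101281 m


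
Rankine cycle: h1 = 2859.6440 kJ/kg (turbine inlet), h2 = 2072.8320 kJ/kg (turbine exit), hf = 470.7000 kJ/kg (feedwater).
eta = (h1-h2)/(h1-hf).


W = 786.8120 kJ/kg
Q_in = 2388.9440 kJ/kg
eta = 0.3294 = 32.9356%

eta = 32.9356%


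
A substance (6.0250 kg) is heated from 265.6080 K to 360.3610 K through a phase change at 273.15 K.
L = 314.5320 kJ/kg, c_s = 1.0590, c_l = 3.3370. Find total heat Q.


Q1 (sensible, solid) = 6.0250 * 1.0590 * 7.5420 = 48.1215 kJ
Q2 (latent) = 6.0250 * 314.5320 = 1895.0553 kJ
Q3 (sensible, liquid) = 6.0250 * 3.3370 * 87.2110 = 1753.4142 kJ
Q_total = 3696.5911 kJ

3696.5911 kJ


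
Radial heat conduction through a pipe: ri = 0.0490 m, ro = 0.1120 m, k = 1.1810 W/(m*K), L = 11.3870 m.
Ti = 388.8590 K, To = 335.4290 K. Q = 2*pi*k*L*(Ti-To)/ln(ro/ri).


dT = 53.4300 K
ln(ro/ri) = 0.8267
Q = 2*pi*1.1810*11.3870*53.4300 / 0.8267 = 5461.1937 W

5461.1937 W


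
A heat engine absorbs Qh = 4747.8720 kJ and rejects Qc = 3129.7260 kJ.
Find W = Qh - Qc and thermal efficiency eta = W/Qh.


W = 4747.8720 - 3129.7260 = 1618.1460 kJ
eta = 1618.1460 / 4747.8720 = 0.3408 = 34.0815%

W = 1618.1460 kJ, eta = 34.0815%


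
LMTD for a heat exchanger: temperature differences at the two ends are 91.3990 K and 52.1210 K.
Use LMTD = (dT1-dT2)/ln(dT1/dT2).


dT1/dT2 = 1.7536
ln(dT1/dT2) = 0.5617
LMTD = 39.2780 / 0.5617 = 69.9312 K

69.9312 K


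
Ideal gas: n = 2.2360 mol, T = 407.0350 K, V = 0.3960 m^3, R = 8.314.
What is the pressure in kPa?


P = nRT/V = 2.2360 * 8.314 * 407.0350 / 0.3960
= 7566.8230 / 0.3960 = 19108.1388 Pa = 19.1081 kPa

19.1081 kPa


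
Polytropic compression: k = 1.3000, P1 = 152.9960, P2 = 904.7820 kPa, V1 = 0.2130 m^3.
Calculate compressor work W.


(k-1)/k = 0.2308
(P2/P1)^exp = 1.5070
W = 4.3333 * 152.9960 * 0.2130 * (1.5070 - 1) = 71.6007 kJ

71.6007 kJ


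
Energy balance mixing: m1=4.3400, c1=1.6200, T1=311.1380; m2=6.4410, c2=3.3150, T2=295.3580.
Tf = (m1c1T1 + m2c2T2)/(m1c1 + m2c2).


num = 8494.0080
den = 28.3827
Tf = 299.2669 K

299.2669 K


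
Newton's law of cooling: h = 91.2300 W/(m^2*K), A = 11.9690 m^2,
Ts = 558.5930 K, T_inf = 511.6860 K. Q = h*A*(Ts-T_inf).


dT = 46.9070 K
Q = 91.2300 * 11.9690 * 46.9070 = 51219.2482 W

51219.2482 W


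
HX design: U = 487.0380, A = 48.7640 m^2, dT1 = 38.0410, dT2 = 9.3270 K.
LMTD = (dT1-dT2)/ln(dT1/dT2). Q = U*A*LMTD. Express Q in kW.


LMTD = 20.4261 K
Q = 487.0380 * 48.7640 * 20.4261 = 485118.0481 W = 485.1180 kW

485.1180 kW


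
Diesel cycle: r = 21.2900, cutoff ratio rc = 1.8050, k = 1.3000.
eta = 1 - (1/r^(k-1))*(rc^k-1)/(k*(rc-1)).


r^(k-1) = 2.5030
rc^k = 2.1549
eta = 0.5591 = 55.9100%

55.9100%


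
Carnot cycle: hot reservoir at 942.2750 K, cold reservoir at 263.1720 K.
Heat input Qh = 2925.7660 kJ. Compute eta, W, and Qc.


eta = 1 - 263.1720/942.2750 = 0.7207
W = 0.7207 * 2925.7660 = 2108.6163 kJ
Qc = 2925.7660 - 2108.6163 = 817.1497 kJ

eta = 72.0706%, W = 2108.6163 kJ, Qc = 817.1497 kJ


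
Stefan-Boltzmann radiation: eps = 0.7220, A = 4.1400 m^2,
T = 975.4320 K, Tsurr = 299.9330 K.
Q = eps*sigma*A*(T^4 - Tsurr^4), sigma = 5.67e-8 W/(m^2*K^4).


T^4 = 9.0529e+11
Tsurr^4 = 8.0928e+09
Q = 0.7220 * 5.67e-8 * 4.1400 * 8.9720e+11 = 152057.8335 W

152057.8335 W


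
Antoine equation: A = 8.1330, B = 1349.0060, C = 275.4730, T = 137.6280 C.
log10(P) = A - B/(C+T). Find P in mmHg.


C+T = 413.1010
B/(C+T) = 3.2656
log10(P) = 8.1330 - 3.2656 = 4.8674
P = 10^4.8674 = 73695.3772 mmHg

73695.3772 mmHg


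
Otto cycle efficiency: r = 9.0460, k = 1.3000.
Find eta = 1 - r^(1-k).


r^(k-1) = 1.9361
eta = 1 - 1/1.9361 = 0.4835 = 48.3509%

48.3509%


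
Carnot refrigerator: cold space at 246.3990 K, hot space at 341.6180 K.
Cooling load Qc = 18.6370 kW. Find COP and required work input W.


COP = 246.3990 / 95.2190 = 2.5877
W = 18.6370 / 2.5877 = 7.2021 kW

COP = 2.5877, W = 7.2021 kW


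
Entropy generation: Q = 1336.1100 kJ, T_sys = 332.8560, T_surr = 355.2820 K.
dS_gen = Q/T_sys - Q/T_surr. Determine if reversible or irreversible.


dS_sys = 1336.1100/332.8560 = 4.0141 kJ/K
dS_surr = -1336.1100/355.2820 = -3.7607 kJ/K
dS_gen = 4.0141 - 3.7607 = 0.2534 kJ/K (irreversible)

dS_gen = 0.2534 kJ/K, irreversible


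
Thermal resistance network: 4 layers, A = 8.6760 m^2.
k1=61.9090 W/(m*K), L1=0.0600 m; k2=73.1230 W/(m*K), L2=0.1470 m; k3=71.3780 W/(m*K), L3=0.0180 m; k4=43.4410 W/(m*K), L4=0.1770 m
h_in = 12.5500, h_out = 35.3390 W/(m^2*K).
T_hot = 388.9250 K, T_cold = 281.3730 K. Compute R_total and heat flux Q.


R_conv_in = 1/(12.5500*8.6760) = 0.0092
R_1 = 0.0600/(61.9090*8.6760) = 0.0001
R_2 = 0.1470/(73.1230*8.6760) = 0.0002
R_3 = 0.0180/(71.3780*8.6760) = 2.9066e-05
R_4 = 0.1770/(43.4410*8.6760) = 0.0005
R_conv_out = 1/(35.3390*8.6760) = 0.0033
R_total = 0.0133 K/W
Q = 107.5520 / 0.0133 = 8094.0540 W

R_total = 0.0133 K/W, Q = 8094.0540 W


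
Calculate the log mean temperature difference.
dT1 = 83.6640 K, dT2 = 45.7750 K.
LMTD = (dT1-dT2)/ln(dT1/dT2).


dT1/dT2 = 1.8277
ln(dT1/dT2) = 0.6031
LMTD = 37.8890 / 0.6031 = 62.8268 K

62.8268 K


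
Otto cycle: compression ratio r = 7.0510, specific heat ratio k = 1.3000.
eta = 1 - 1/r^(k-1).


r^(k-1) = 1.7967
eta = 1 - 1/1.7967 = 0.4434 = 44.3424%

44.3424%


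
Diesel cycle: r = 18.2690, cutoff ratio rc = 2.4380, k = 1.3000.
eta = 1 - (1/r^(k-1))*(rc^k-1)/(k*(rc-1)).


r^(k-1) = 2.3906
rc^k = 3.1853
eta = 0.5110 = 51.1027%

51.1027%


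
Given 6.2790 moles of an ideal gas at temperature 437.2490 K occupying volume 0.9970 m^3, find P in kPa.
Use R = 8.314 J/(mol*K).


P = nRT/V = 6.2790 * 8.314 * 437.2490 / 0.9970
= 22825.9745 / 0.9970 = 22894.6585 Pa = 22.8947 kPa

22.8947 kPa


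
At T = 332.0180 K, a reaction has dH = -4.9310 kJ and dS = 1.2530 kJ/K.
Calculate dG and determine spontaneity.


T*dS = 332.0180 * 1.2530 = 416.0186 kJ
dG = -4.9310 - 416.0186 = -420.9496 kJ (spontaneous)

dG = -420.9496 kJ, spontaneous


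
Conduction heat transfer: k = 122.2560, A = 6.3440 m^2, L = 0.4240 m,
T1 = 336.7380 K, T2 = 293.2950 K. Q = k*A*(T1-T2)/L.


dT = 43.4430 K
Q = 122.2560 * 6.3440 * 43.4430 / 0.4240 = 79467.0897 W

79467.0897 W


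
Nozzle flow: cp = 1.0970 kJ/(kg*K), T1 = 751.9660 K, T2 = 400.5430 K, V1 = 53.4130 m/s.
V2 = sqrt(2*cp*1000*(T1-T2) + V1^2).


dT = 351.4230 K
2*cp*1000*dT = 771022.0620
V1^2 = 2852.9486
V2 = sqrt(773875.0106) = 879.7017 m/s

879.7017 m/s


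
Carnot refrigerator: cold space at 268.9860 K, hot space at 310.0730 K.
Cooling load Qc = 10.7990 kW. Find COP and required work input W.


COP = 268.9860 / 41.0870 = 6.5467
W = 10.7990 / 6.5467 = 1.6495 kW

COP = 6.5467, W = 1.6495 kW


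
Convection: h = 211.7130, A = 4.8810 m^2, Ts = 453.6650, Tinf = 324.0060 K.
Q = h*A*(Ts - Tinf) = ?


dT = 129.6590 K
Q = 211.7130 * 4.8810 * 129.6590 = 133985.8703 W

133985.8703 W


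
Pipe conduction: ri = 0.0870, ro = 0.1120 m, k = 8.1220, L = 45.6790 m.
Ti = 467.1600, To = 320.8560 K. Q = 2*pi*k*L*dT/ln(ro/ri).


dT = 146.3040 K
ln(ro/ri) = 0.2526
Q = 2*pi*8.1220*45.6790*146.3040 / 0.2526 = 1350200.2821 W

1350200.2821 W


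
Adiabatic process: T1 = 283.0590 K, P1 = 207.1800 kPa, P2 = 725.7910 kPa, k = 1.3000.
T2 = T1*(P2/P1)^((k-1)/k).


(k-1)/k = 0.2308
(P2/P1)^exp = 1.3355
T2 = 283.0590 * 1.3355 = 378.0267 K

378.0267 K


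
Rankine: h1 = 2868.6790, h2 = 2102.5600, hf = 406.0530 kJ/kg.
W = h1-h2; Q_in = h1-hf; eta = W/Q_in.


W = 766.1190 kJ/kg
Q_in = 2462.6260 kJ/kg
eta = 0.3111 = 31.1098%

eta = 31.1098%


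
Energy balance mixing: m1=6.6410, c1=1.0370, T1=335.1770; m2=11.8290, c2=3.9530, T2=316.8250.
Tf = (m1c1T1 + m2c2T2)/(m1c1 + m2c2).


num = 17123.0179
den = 53.6468
Tf = 319.1809 K

319.1809 K


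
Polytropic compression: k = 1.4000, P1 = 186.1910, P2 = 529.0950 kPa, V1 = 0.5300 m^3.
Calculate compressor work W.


(k-1)/k = 0.2857
(P2/P1)^exp = 1.3477
W = 3.5000 * 186.1910 * 0.5300 * (1.3477 - 1) = 120.0897 kJ

120.0897 kJ


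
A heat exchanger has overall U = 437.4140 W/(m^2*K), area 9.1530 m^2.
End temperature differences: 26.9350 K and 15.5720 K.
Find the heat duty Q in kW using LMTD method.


LMTD = 20.7372 K
Q = 437.4140 * 9.1530 * 20.7372 = 83024.5502 W = 83.0246 kW

83.0246 kW


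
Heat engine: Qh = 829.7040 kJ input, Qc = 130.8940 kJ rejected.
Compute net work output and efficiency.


W = 829.7040 - 130.8940 = 698.8100 kJ
eta = 698.8100 / 829.7040 = 0.8422 = 84.2240%

W = 698.8100 kJ, eta = 84.2240%


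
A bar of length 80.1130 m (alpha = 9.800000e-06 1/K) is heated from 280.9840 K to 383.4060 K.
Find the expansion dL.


dT = 102.4220 K
dL = 9.800000e-06 * 80.1130 * 102.4220 = 0.080412 m
L_final = 80.193412 m

dL = 0.080412 m


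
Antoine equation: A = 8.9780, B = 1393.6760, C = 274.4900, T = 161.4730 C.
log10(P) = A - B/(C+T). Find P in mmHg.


C+T = 435.9630
B/(C+T) = 3.1968
log10(P) = 8.9780 - 3.1968 = 5.7812
P = 10^5.7812 = 604260.3902 mmHg

604260.3902 mmHg


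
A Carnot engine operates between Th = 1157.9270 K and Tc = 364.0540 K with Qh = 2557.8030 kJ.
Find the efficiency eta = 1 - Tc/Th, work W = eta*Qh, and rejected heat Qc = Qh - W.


eta = 1 - 364.0540/1157.9270 = 0.6856
W = 0.6856 * 2557.8030 = 1753.6259 kJ
Qc = 2557.8030 - 1753.6259 = 804.1771 kJ

eta = 68.5598%, W = 1753.6259 kJ, Qc = 804.1771 kJ


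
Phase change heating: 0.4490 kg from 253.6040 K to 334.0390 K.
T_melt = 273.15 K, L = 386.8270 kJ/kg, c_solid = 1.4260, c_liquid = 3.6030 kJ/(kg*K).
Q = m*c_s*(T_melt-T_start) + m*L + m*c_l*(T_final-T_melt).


Q1 (sensible, solid) = 0.4490 * 1.4260 * 19.5460 = 12.5148 kJ
Q2 (latent) = 0.4490 * 386.8270 = 173.6853 kJ
Q3 (sensible, liquid) = 0.4490 * 3.6030 * 60.8890 = 98.5030 kJ
Q_total = 284.7031 kJ

284.7031 kJ


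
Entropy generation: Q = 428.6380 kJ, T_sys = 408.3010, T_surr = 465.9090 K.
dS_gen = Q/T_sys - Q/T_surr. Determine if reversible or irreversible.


dS_sys = 428.6380/408.3010 = 1.0498 kJ/K
dS_surr = -428.6380/465.9090 = -0.9200 kJ/K
dS_gen = 1.0498 - 0.9200 = 0.1298 kJ/K (irreversible)

dS_gen = 0.1298 kJ/K, irreversible


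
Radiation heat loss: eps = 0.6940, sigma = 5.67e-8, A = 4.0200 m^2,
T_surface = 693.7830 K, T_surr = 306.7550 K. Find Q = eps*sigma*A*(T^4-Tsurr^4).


T^4 = 2.3168e+11
Tsurr^4 = 8.8546e+09
Q = 0.6940 * 5.67e-8 * 4.0200 * 2.2283e+11 = 35248.4223 W

35248.4223 W


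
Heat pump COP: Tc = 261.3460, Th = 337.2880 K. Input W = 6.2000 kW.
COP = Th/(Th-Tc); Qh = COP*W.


COP = 337.2880 / 75.9420 = 4.4414
Qh = 4.4414 * 6.2000 = 27.5366 kW

COP = 4.4414, Qh = 27.5366 kW


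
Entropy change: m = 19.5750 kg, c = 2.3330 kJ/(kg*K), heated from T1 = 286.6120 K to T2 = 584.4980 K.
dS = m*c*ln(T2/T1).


T2/T1 = 2.0393
ln(T2/T1) = 0.7126
dS = 19.5750 * 2.3330 * 0.7126 = 32.5445 kJ/K

32.5445 kJ/K


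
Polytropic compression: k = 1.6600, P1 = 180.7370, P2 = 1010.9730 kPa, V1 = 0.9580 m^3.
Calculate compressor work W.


(k-1)/k = 0.3976
(P2/P1)^exp = 1.9828
W = 2.5152 * 180.7370 * 0.9580 * (1.9828 - 1) = 427.9910 kJ

427.9910 kJ


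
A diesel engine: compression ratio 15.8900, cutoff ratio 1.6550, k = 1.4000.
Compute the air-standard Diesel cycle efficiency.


r^(k-1) = 3.0231
rc^k = 2.0245
eta = 0.6304 = 63.0434%

63.0434%


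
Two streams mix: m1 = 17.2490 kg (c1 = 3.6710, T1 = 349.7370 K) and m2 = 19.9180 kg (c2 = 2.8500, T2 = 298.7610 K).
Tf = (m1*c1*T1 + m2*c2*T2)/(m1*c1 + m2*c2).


num = 39105.2808
den = 120.0874
Tf = 325.6402 K

325.6402 K


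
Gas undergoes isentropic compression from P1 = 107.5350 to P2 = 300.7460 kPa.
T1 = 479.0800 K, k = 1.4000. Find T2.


(k-1)/k = 0.2857
(P2/P1)^exp = 1.3416
T2 = 479.0800 * 1.3416 = 642.7208 K

642.7208 K


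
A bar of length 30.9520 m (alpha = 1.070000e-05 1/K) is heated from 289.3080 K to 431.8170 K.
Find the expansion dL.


dT = 142.5090 K
dL = 1.070000e-05 * 30.9520 * 142.5090 = 0.047197 m
L_final = 30.999197 m

dL = 0.047197 m


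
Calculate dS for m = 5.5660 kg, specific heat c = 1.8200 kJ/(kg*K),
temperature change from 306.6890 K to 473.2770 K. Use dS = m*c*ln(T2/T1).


T2/T1 = 1.5432
ln(T2/T1) = 0.4338
dS = 5.5660 * 1.8200 * 0.4338 = 4.3949 kJ/K

4.3949 kJ/K


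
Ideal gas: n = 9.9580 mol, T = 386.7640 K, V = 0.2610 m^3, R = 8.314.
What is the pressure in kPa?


P = nRT/V = 9.9580 * 8.314 * 386.7640 / 0.2610
= 32020.5056 / 0.2610 = 122683.9295 Pa = 122.6839 kPa

122.6839 kPa


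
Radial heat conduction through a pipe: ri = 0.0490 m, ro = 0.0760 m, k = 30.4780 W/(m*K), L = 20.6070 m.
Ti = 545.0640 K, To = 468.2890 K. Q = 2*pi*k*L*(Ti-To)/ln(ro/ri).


dT = 76.7750 K
ln(ro/ri) = 0.4389
Q = 2*pi*30.4780*20.6070*76.7750 / 0.4389 = 690275.4747 W

690275.4747 W


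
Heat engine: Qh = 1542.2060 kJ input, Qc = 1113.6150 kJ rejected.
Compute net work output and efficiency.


W = 1542.2060 - 1113.6150 = 428.5910 kJ
eta = 428.5910 / 1542.2060 = 0.2779 = 27.7908%

W = 428.5910 kJ, eta = 27.7908%


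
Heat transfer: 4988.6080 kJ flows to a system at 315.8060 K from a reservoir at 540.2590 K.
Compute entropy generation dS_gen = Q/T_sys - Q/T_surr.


dS_sys = 4988.6080/315.8060 = 15.7964 kJ/K
dS_surr = -4988.6080/540.2590 = -9.2337 kJ/K
dS_gen = 15.7964 - 9.2337 = 6.5627 kJ/K (irreversible)

dS_gen = 6.5627 kJ/K, irreversible


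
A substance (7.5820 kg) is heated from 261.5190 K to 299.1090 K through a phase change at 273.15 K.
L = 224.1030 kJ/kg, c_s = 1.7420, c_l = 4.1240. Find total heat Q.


Q1 (sensible, solid) = 7.5820 * 1.7420 * 11.6310 = 153.6204 kJ
Q2 (latent) = 7.5820 * 224.1030 = 1699.1489 kJ
Q3 (sensible, liquid) = 7.5820 * 4.1240 * 25.9590 = 811.6904 kJ
Q_total = 2664.4598 kJ

2664.4598 kJ


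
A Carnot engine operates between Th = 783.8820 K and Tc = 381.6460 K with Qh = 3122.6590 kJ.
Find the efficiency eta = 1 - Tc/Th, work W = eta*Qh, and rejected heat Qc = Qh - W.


eta = 1 - 381.6460/783.8820 = 0.5131
W = 0.5131 * 3122.6590 = 1602.3405 kJ
Qc = 3122.6590 - 1602.3405 = 1520.3185 kJ

eta = 51.3133%, W = 1602.3405 kJ, Qc = 1520.3185 kJ


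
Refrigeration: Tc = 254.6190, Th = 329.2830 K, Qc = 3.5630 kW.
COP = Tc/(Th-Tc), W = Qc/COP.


COP = 254.6190 / 74.6640 = 3.4102
W = 3.5630 / 3.4102 = 1.0448 kW

COP = 3.4102, W = 1.0448 kW


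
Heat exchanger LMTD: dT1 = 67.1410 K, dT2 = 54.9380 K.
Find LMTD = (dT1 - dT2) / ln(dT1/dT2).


dT1/dT2 = 1.2221
ln(dT1/dT2) = 0.2006
LMTD = 12.2030 / 0.2006 = 60.8357 K

60.8357 K


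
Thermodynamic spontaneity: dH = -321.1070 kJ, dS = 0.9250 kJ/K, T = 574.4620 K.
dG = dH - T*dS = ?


T*dS = 574.4620 * 0.9250 = 531.3773 kJ
dG = -321.1070 - 531.3773 = -852.4843 kJ (spontaneous)

dG = -852.4843 kJ, spontaneous


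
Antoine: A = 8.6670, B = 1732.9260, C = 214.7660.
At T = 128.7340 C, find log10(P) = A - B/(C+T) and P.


C+T = 343.5000
B/(C+T) = 5.0449
log10(P) = 8.6670 - 5.0449 = 3.6221
P = 10^3.6221 = 4188.8200 mmHg

4188.8200 mmHg


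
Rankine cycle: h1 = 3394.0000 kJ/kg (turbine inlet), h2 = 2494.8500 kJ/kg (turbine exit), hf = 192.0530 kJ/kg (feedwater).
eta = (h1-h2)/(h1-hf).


W = 899.1500 kJ/kg
Q_in = 3201.9470 kJ/kg
eta = 0.2808 = 28.0814%

eta = 28.0814%


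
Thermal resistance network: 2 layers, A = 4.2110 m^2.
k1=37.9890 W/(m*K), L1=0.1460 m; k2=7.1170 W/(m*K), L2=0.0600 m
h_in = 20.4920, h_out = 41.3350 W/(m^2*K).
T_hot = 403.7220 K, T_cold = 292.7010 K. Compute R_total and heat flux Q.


R_conv_in = 1/(20.4920*4.2110) = 0.0116
R_1 = 0.1460/(37.9890*4.2110) = 0.0009
R_2 = 0.0600/(7.1170*4.2110) = 0.0020
R_conv_out = 1/(41.3350*4.2110) = 0.0057
R_total = 0.0202 K/W
Q = 111.0210 / 0.0202 = 5482.9628 W

R_total = 0.0202 K/W, Q = 5482.9628 W


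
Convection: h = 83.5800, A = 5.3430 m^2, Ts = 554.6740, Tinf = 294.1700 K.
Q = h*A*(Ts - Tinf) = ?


dT = 260.5040 K
Q = 83.5800 * 5.3430 * 260.5040 = 116332.7346 W

116332.7346 W


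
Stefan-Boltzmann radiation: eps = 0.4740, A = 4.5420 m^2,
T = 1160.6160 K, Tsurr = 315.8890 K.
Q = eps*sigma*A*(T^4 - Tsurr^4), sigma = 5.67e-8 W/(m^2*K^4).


T^4 = 1.8145e+12
Tsurr^4 = 9.9572e+09
Q = 0.4740 * 5.67e-8 * 4.5420 * 1.8045e+12 = 220278.9202 W

220278.9202 W


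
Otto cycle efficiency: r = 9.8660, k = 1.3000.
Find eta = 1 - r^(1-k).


r^(k-1) = 1.9872
eta = 1 - 1/1.9872 = 0.4968 = 49.6780%

49.6780%


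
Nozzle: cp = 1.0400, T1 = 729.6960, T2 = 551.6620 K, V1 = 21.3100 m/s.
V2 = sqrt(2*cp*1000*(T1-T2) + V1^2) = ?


dT = 178.0340 K
2*cp*1000*dT = 370310.7200
V1^2 = 454.1161
V2 = sqrt(370764.8361) = 608.9046 m/s

608.9046 m/s


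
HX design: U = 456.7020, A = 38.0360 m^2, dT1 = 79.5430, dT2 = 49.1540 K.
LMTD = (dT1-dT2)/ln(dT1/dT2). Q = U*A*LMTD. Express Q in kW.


LMTD = 63.1342 K
Q = 456.7020 * 38.0360 * 63.1342 = 1096712.0937 W = 1096.7121 kW

1096.7121 kW


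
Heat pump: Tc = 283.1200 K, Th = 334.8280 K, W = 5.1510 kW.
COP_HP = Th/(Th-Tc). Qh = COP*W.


COP = 334.8280 / 51.7080 = 6.4754
Qh = 6.4754 * 5.1510 = 33.3546 kW

COP = 6.4754, Qh = 33.3546 kW


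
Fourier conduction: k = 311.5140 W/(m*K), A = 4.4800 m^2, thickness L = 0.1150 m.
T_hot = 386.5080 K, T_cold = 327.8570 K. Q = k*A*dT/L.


dT = 58.6510 K
Q = 311.5140 * 4.4800 * 58.6510 / 0.1150 = 711759.3227 W

711759.3227 W


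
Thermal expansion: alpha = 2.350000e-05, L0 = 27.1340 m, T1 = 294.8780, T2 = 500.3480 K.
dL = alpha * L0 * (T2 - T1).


dT = 205.4700 K
dL = 2.350000e-05 * 27.1340 * 205.4700 = 0.131018 m
L_final = 27.265018 m

dL = 0.131018 m


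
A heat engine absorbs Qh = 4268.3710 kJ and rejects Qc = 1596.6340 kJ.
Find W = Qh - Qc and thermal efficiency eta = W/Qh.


W = 4268.3710 - 1596.6340 = 2671.7370 kJ
eta = 2671.7370 / 4268.3710 = 0.6259 = 62.5938%

W = 2671.7370 kJ, eta = 62.5938%


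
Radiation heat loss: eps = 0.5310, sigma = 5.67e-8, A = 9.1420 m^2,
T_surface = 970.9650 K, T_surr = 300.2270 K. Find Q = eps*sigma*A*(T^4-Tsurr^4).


T^4 = 8.8882e+11
Tsurr^4 = 8.1245e+09
Q = 0.5310 * 5.67e-8 * 9.1420 * 8.8070e+11 = 242406.9348 W

242406.9348 W


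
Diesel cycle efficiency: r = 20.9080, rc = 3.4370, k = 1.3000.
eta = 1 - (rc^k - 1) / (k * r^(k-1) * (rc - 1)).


r^(k-1) = 2.4894
rc^k = 4.9778
eta = 0.4956 = 49.5635%

49.5635%


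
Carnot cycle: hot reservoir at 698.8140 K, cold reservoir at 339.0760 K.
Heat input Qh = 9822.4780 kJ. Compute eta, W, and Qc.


eta = 1 - 339.0760/698.8140 = 0.5148
W = 0.5148 * 9822.4780 = 5056.4508 kJ
Qc = 9822.4780 - 5056.4508 = 4766.0272 kJ

eta = 51.4784%, W = 5056.4508 kJ, Qc = 4766.0272 kJ


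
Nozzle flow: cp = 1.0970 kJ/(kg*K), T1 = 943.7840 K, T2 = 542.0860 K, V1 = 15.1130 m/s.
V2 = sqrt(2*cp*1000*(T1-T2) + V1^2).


dT = 401.6980 K
2*cp*1000*dT = 881325.4120
V1^2 = 228.4028
V2 = sqrt(881553.8148) = 938.9110 m/s

938.9110 m/s


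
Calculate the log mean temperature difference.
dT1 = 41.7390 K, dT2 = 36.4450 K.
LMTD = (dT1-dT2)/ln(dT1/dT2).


dT1/dT2 = 1.1453
ln(dT1/dT2) = 0.1356
LMTD = 5.2940 / 0.1356 = 39.0322 K

39.0322 K


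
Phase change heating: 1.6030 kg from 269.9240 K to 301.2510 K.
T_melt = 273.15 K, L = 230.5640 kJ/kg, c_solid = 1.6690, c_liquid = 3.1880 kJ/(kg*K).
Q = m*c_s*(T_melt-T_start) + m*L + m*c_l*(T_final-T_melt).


Q1 (sensible, solid) = 1.6030 * 1.6690 * 3.2260 = 8.6309 kJ
Q2 (latent) = 1.6030 * 230.5640 = 369.5941 kJ
Q3 (sensible, liquid) = 1.6030 * 3.1880 * 28.1010 = 143.6063 kJ
Q_total = 521.8313 kJ

521.8313 kJ


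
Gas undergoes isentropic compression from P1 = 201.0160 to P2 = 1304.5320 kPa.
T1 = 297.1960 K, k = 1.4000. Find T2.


(k-1)/k = 0.2857
(P2/P1)^exp = 1.7063
T2 = 297.1960 * 1.7063 = 507.1156 K

507.1156 K


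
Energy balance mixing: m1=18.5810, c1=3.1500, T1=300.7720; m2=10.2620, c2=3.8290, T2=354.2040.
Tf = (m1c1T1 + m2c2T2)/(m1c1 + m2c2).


num = 31522.0382
den = 97.8233
Tf = 322.2343 K

322.2343 K


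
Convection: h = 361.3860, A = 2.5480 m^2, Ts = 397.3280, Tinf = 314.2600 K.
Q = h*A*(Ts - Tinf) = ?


dT = 83.0680 K
Q = 361.3860 * 2.5480 * 83.0680 = 76489.9720 W

76489.9720 W


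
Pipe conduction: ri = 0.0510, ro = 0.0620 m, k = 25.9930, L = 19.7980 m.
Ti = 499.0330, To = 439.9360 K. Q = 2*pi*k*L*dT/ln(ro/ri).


dT = 59.0970 K
ln(ro/ri) = 0.1953
Q = 2*pi*25.9930*19.7980*59.0970 / 0.1953 = 978365.9382 W

978365.9382 W


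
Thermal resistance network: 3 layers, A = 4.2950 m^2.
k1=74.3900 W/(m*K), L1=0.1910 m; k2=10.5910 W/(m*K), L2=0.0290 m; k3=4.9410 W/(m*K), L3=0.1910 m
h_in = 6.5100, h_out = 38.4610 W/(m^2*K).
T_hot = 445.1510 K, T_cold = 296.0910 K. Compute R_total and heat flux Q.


R_conv_in = 1/(6.5100*4.2950) = 0.0358
R_1 = 0.1910/(74.3900*4.2950) = 0.0006
R_2 = 0.0290/(10.5910*4.2950) = 0.0006
R_3 = 0.1910/(4.9410*4.2950) = 0.0090
R_conv_out = 1/(38.4610*4.2950) = 0.0061
R_total = 0.0521 K/W
Q = 149.0600 / 0.0521 = 2863.5631 W

R_total = 0.0521 K/W, Q = 2863.5631 W


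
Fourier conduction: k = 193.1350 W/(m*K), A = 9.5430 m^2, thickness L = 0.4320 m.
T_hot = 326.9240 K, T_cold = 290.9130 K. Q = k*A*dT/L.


dT = 36.0110 K
Q = 193.1350 * 9.5430 * 36.0110 / 0.4320 = 153637.5392 W

153637.5392 W


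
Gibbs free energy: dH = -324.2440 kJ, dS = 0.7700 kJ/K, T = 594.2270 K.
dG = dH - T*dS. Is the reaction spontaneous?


T*dS = 594.2270 * 0.7700 = 457.5548 kJ
dG = -324.2440 - 457.5548 = -781.7988 kJ (spontaneous)

dG = -781.7988 kJ, spontaneous


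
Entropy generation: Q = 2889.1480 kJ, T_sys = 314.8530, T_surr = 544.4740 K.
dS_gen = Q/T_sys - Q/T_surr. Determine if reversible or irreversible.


dS_sys = 2889.1480/314.8530 = 9.1762 kJ/K
dS_surr = -2889.1480/544.4740 = -5.3063 kJ/K
dS_gen = 9.1762 - 5.3063 = 3.8699 kJ/K (irreversible)

dS_gen = 3.8699 kJ/K, irreversible


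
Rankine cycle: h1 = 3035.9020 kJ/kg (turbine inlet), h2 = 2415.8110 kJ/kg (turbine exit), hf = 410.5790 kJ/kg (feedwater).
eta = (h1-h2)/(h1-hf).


W = 620.0910 kJ/kg
Q_in = 2625.3230 kJ/kg
eta = 0.2362 = 23.6196%

eta = 23.6196%


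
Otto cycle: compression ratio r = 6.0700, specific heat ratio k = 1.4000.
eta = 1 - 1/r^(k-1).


r^(k-1) = 2.0572
eta = 1 - 1/2.0572 = 0.5139 = 51.3901%

51.3901%


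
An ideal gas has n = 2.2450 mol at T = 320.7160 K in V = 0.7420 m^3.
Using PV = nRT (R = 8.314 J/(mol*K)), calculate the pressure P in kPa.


P = nRT/V = 2.2450 * 8.314 * 320.7160 / 0.7420
= 5986.1417 / 0.7420 = 8067.5764 Pa = 8.0676 kPa

8.0676 kPa


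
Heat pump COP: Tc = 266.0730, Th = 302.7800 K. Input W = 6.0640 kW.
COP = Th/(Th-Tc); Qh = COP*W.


COP = 302.7800 / 36.7070 = 8.2486
Qh = 8.2486 * 6.0640 = 50.0193 kW

COP = 8.2486, Qh = 50.0193 kW


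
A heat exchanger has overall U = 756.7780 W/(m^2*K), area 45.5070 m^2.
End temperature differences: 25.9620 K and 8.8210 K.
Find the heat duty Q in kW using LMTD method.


LMTD = 15.8787 K
Q = 756.7780 * 45.5070 * 15.8787 = 546840.5865 W = 546.8406 kW

546.8406 kW


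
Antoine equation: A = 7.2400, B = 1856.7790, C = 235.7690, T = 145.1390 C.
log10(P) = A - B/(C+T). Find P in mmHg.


C+T = 380.9080
B/(C+T) = 4.8746
log10(P) = 7.2400 - 4.8746 = 2.3654
P = 10^2.3654 = 231.9462 mmHg

231.9462 mmHg


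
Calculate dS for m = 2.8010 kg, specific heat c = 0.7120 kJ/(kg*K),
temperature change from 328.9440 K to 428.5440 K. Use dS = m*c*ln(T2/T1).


T2/T1 = 1.3028
ln(T2/T1) = 0.2645
dS = 2.8010 * 0.7120 * 0.2645 = 0.5275 kJ/K

0.5275 kJ/K


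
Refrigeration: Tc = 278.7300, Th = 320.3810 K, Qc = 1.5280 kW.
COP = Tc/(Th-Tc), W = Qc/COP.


COP = 278.7300 / 41.6510 = 6.6920
W = 1.5280 / 6.6920 = 0.2283 kW

COP = 6.6920, W = 0.2283 kW


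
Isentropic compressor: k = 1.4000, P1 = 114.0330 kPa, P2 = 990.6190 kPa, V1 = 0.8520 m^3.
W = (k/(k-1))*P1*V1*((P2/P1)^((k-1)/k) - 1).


(k-1)/k = 0.2857
(P2/P1)^exp = 1.8546
W = 3.5000 * 114.0330 * 0.8520 * (1.8546 - 1) = 290.6037 kJ

290.6037 kJ


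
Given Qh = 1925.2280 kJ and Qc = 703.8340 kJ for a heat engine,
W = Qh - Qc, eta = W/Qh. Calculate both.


W = 1925.2280 - 703.8340 = 1221.3940 kJ
eta = 1221.3940 / 1925.2280 = 0.6344 = 63.4415%

W = 1221.3940 kJ, eta = 63.4415%


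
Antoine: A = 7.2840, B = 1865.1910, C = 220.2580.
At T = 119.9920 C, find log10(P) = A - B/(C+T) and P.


C+T = 340.2500
B/(C+T) = 5.4818
log10(P) = 7.2840 - 5.4818 = 1.8022
P = 10^1.8022 = 63.4125 mmHg

63.4125 mmHg


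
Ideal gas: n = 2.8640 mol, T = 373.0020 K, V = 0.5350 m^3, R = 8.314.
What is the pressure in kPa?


P = nRT/V = 2.8640 * 8.314 * 373.0020 / 0.5350
= 8881.6610 / 0.5350 = 16601.2356 Pa = 16.6012 kPa

16.6012 kPa


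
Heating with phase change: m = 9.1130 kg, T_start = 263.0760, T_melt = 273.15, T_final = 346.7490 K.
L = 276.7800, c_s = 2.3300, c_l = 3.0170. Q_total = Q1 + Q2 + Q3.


Q1 (sensible, solid) = 9.1130 * 2.3300 * 10.0740 = 213.9042 kJ
Q2 (latent) = 9.1130 * 276.7800 = 2522.2961 kJ
Q3 (sensible, liquid) = 9.1130 * 3.0170 * 73.5990 = 2023.5251 kJ
Q_total = 4759.7254 kJ

4759.7254 kJ


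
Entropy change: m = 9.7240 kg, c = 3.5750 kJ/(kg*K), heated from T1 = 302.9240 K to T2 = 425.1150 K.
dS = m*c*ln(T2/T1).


T2/T1 = 1.4034
ln(T2/T1) = 0.3389
dS = 9.7240 * 3.5750 * 0.3389 = 11.7805 kJ/K

11.7805 kJ/K


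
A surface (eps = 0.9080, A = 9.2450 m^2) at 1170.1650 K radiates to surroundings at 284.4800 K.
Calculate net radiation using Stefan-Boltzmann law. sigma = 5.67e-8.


T^4 = 1.8749e+12
Tsurr^4 = 6.5495e+09
Q = 0.9080 * 5.67e-8 * 9.2450 * 1.8684e+12 = 889292.2818 W

889292.2818 W


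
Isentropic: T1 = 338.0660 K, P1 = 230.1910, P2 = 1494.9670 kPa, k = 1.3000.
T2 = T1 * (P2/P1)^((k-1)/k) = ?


(k-1)/k = 0.2308
(P2/P1)^exp = 1.5400
T2 = 338.0660 * 1.5400 = 520.6088 K

520.6088 K


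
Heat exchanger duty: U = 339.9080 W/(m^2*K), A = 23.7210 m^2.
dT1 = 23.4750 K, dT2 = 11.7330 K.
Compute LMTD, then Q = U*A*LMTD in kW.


LMTD = 16.9308 K
Q = 339.9080 * 23.7210 * 16.9308 = 136511.9915 W = 136.5120 kW

136.5120 kW


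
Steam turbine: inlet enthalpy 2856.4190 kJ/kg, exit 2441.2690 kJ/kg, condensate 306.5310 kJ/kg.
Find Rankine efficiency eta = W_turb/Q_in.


W = 415.1500 kJ/kg
Q_in = 2549.8880 kJ/kg
eta = 0.1628 = 16.2811%

eta = 16.2811%


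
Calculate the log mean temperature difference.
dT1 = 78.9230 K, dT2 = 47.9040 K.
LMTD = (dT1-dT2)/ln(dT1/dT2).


dT1/dT2 = 1.6475
ln(dT1/dT2) = 0.4993
LMTD = 31.0190 / 0.4993 = 62.1282 K

62.1282 K


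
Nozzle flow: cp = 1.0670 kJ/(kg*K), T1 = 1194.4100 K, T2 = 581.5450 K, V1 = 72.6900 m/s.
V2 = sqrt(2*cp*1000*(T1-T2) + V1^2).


dT = 612.8650 K
2*cp*1000*dT = 1307853.9100
V1^2 = 5283.8361
V2 = sqrt(1313137.7461) = 1145.9222 m/s

1145.9222 m/s


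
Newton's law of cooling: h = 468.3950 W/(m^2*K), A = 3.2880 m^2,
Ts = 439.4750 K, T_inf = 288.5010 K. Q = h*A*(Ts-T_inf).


dT = 150.9740 K
Q = 468.3950 * 3.2880 * 150.9740 = 232512.4546 W

232512.4546 W


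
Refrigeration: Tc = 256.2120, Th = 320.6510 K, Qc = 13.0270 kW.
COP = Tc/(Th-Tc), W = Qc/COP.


COP = 256.2120 / 64.4390 = 3.9760
W = 13.0270 / 3.9760 = 3.2764 kW

COP = 3.9760, W = 3.2764 kW


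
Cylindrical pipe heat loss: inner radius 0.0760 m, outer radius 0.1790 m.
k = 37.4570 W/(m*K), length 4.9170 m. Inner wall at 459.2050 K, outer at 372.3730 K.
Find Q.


dT = 86.8320 K
ln(ro/ri) = 0.8567
Q = 2*pi*37.4570*4.9170*86.8320 / 0.8567 = 117297.3506 W

117297.3506 W


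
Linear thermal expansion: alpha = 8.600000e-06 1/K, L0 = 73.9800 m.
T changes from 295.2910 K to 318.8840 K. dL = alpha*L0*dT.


dT = 23.5930 K
dL = 8.600000e-06 * 73.9800 * 23.5930 = 0.015011 m
L_final = 73.995011 m

dL = 0.015011 m


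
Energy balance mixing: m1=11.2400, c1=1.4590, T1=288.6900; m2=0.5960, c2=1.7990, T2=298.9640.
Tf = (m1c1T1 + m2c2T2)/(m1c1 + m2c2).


num = 5054.8239
den = 17.4714
Tf = 289.3205 K

289.3205 K
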